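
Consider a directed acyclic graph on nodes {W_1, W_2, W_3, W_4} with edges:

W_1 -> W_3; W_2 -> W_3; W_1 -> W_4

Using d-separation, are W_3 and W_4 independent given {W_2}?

There is one path between W_3 and W_4:
Path 1: W_3 ← W_1 → W_4
  W_1 is a fork and W_1 is not conditioned on — no node blocks this path, so it is active.
At least one path is unblocked, so d-separation fails.

No — W_3 and W_4 are not d-separated given {W_2}.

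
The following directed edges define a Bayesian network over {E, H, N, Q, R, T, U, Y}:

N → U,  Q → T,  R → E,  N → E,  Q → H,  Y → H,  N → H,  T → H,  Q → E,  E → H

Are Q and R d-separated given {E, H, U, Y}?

No — Q and R are not d-separated given {E, H, U, Y}.

5 paths connect Q and R; each must be blocked for d-separation to hold:
Path 1: Q → H ← N → E ← R
  H is a collider and H is conditioned on, which opens it; N is a fork and N is not conditioned on; E is a collider and E is conditioned on, which opens it — no node blocks this path, so it is active.
Path 2: Q → H ← E ← R
  E is a chain here and E is conditioned on, so the path is blocked at E.
Path 3: Q → T → H ← N → E ← R
  T is a chain and T is not conditioned on; H is a collider and H is conditioned on, which opens it; N is a fork and N is not conditioned on; E is a collider and E is conditioned on, which opens it — no node blocks this path, so it is active.
Path 4: Q → T → H ← E ← R
  E is a chain here and E is conditioned on, so the path is blocked at E.
Path 5: Q → E ← R
  E is a collider and E is conditioned on, which opens it — no node blocks this path, so it is active.
Because an active path exists, Q and R are not d-separated.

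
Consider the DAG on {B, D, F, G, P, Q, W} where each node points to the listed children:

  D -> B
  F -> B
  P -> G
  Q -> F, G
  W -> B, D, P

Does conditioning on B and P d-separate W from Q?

There are 3 undirected paths between W and Q; checking each against the conditioning set {B, P}:
Path 1: W → D → B ← F ← Q
  D is a chain and D is not conditioned on; B is a collider and B is conditioned on, which opens it; F is a chain and F is not conditioned on — no node blocks this path, so it is active.
Path 2: W → P → G ← Q
  P is a chain here and P is conditioned on, so the path is blocked at P.
Path 3: W → B ← F ← Q
  B is a collider and B is conditioned on, which opens it; F is a chain and F is not conditioned on — no node blocks this path, so it is active.
At least one path is unblocked, so d-separation fails.

No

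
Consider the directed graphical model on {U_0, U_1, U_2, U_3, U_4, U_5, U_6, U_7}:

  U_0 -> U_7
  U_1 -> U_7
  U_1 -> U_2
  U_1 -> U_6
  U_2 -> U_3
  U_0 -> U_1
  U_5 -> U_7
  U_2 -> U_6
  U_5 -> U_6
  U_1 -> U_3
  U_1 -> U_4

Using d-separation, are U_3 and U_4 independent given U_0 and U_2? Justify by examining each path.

No

5 paths connect U_3 and U_4; each must be blocked for d-separation to hold:
  1. U_3 ← U_2 → U_6 ← U_5 → U_7 ← U_0 → U_1 → U_4 — U_2:fork[blocks]; U_6:collider[blocks]; U_5:fork[open]; U_7:collider[blocks]; U_0:fork[blocks]; U_1:chain[open] ⇒ blocked
  2. U_3 ← U_2 → U_6 ← U_5 → U_7 ← U_1 → U_4 — U_2:fork[blocks]; U_6:collider[blocks]; U_5:fork[open]; U_7:collider[blocks]; U_1:fork[open] ⇒ blocked
  3. U_3 ← U_2 → U_6 ← U_1 → U_4 — U_2:fork[blocks]; U_6:collider[blocks]; U_1:fork[open] ⇒ blocked
  4. U_3 ← U_2 ← U_1 → U_4 — U_2:chain[blocks]; U_1:fork[open] ⇒ blocked
  5. U_3 ← U_1 → U_4 — U_1:fork[open] ⇒ active
Because an active path exists, U_3 and U_4 are not d-separated.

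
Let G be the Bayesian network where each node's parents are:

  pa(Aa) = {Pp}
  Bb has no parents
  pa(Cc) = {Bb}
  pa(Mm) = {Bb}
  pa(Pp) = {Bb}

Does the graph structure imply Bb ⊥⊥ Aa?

There is one path between Bb and Aa:
Path 1: Bb → Pp → Aa
  Pp is a chain and Pp is not conditioned on — no node blocks this path, so it is active.
Since the path Bb → Pp → Aa is active, Bb and Aa are not d-separated given ∅.

No — Bb and Aa are not d-separated given ∅.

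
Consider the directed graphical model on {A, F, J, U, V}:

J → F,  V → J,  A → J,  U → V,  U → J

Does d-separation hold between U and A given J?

No

There are 2 undirected paths between U and A; checking each against the conditioning set {J}:
  1. U → V → J ← A — V:chain[open]; J:collider[open] ⇒ active
  2. U → J ← A — J:collider[open] ⇒ active
Because an active path exists, U and A are not d-separated.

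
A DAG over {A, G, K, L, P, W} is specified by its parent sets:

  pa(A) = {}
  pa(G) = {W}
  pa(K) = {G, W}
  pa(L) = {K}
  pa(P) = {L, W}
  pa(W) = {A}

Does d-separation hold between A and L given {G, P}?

Enumerating the 3 paths from A to L and testing each for blocking by {G, P}:
Path 1: A → W → P ← L
  W is a chain and W is not conditioned on; P is a collider and P is conditioned on, which opens it — no node blocks this path, so it is active.
Path 2: A → W → G → K → L
  G is a chain here and G is conditioned on, so the path is blocked at G.
Path 3: A → W → K → L
  W is a chain and W is not conditioned on; K is a chain and K is not conditioned on — no node blocks this path, so it is active.
Since the path A → W → P ← L is active, A and L are not d-separated given {G, P}.

No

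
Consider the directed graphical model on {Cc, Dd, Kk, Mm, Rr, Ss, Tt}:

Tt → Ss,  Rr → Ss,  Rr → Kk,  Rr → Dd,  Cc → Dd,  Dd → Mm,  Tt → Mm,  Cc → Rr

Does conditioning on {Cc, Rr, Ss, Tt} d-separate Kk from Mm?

3 paths connect Kk and Mm; each must be blocked for d-separation to hold:
Path 1: Kk ← Rr → Dd → Mm
  Rr is a fork here and Rr is conditioned on, so the path is blocked at Rr.
Path 2: Kk ← Rr ← Cc → Dd → Mm
  Rr is a chain here and Rr is conditioned on, so the path is blocked at Rr.
Path 3: Kk ← Rr → Ss ← Tt → Mm
  Rr is a fork here and Rr is conditioned on, so the path is blocked at Rr.
All paths are blocked; Kk ⊥ Mm | {Cc, Rr, Ss, Tt} holds.

Yes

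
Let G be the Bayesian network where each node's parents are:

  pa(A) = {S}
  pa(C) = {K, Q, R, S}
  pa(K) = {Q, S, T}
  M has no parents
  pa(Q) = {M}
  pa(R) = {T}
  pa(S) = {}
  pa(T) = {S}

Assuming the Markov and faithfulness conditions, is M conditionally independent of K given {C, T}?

No — M and K are not d-separated given {C, T}.

Enumerating the 6 paths from M to K and testing each for blocking by {C, T}:
Path 1: M → Q → C ← S → K
  Q is a chain and Q is not conditioned on; C is a collider and C is conditioned on, which opens it; S is a fork and S is not conditioned on — no node blocks this path, so it is active.
Path 2: M → Q → C ← S → T → K
  T is a chain here and T is conditioned on, so the path is blocked at T.
Path 3: M → Q → C ← R ← T ← S → K
  T is a chain here and T is conditioned on, so the path is blocked at T.
Path 4: M → Q → C ← R ← T → K
  T is a fork here and T is conditioned on, so the path is blocked at T.
Path 5: M → Q → C ← K
  Q is a chain and Q is not conditioned on; C is a collider and C is conditioned on, which opens it — no node blocks this path, so it is active.
Path 6: M → Q → K
  Q is a chain and Q is not conditioned on — no node blocks this path, so it is active.
Because an active path exists, M and K are not d-separated.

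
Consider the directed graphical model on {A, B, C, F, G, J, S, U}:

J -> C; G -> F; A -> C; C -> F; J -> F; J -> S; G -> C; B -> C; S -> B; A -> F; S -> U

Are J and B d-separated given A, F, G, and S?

We examine all 5 paths between J and B:
Path 1: J → C ← B
  C is a collider and its descendant F is conditioned on, which opens it — no node blocks this path, so it is active.
Path 2: J → F ← C ← B
  F is a collider and F is conditioned on, which opens it; C is a chain and C is not conditioned on — no node blocks this path, so it is active.
Path 3: J → F ← G → C ← B
  G is a fork here and G is conditioned on, so the path is blocked at G.
Path 4: J → F ← A → C ← B
  A is a fork here and A is conditioned on, so the path is blocked at A.
Path 5: J → S → B
  S is a chain here and S is conditioned on, so the path is blocked at S.
Because an active path exists, J and B are not d-separated.

No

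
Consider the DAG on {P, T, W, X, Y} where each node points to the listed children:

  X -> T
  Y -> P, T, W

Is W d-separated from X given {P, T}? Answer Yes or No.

The only undirected path from W to X is:
Path 1: W ← Y → T ← X
  Y is a fork and Y is not conditioned on; T is a collider and T is conditioned on, which opens it — no node blocks this path, so it is active.
Because an active path exists, W and X are not d-separated.

No — W and X are not d-separated given {P, T}.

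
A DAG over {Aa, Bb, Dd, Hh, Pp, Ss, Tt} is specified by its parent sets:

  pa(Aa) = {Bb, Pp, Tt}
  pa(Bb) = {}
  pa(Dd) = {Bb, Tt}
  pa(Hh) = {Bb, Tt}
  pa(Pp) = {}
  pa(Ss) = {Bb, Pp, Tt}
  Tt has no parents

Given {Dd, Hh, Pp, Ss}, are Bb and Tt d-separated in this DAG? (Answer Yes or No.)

No

There are 6 undirected paths between Bb and Tt; checking each against the conditioning set {Dd, Hh, Pp, Ss}:
  1. Bb → Dd ← Tt — Dd:collider[open] ⇒ active
  2. Bb → Aa ← Tt — Aa:collider[blocks] ⇒ blocked
  3. Bb → Aa ← Pp → Ss ← Tt — Aa:collider[blocks]; Pp:fork[blocks]; Ss:collider[open] ⇒ blocked
  4. Bb → Ss ← Tt — Ss:collider[open] ⇒ active
  5. Bb → Ss ← Pp → Aa ← Tt — Ss:collider[open]; Pp:fork[blocks]; Aa:collider[blocks] ⇒ blocked
  6. Bb → Hh ← Tt — Hh:collider[open] ⇒ active
Because an active path exists, Bb and Tt are not d-separated.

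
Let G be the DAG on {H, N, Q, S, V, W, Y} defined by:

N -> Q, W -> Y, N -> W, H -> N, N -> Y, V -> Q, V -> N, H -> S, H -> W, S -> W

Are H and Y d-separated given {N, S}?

There are 6 undirected paths between H and Y; checking each against the conditioning set {N, S}:
Path 1: H → S → W → Y
  S is a chain here and S is conditioned on, so the path is blocked at S.
Path 2: H → S → W ← N → Y
  S is a chain here and S is conditioned on, so the path is blocked at S.
Path 3: H → W → Y
  W is a chain and W is not conditioned on — no node blocks this path, so it is active.
Path 4: H → W ← N → Y
  W is a collider here and neither W nor any of its descendants is conditioned on, so the collider stays closed — the path is blocked at W.
Path 5: H → N → Y
  N is a chain here and N is conditioned on, so the path is blocked at N.
Path 6: H → N → W → Y
  N is a chain here and N is conditioned on, so the path is blocked at N.
At least one path is unblocked, so d-separation fails.

No — H and Y are not d-separated given {N, S}.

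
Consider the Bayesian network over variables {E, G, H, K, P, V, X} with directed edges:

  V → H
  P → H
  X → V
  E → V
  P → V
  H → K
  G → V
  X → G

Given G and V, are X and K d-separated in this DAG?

No

We examine all 4 paths between X and K:
Path 1: X → V → H → K
  V is a chain here and V is conditioned on, so the path is blocked at V.
Path 2: X → V ← P → H → K
  V is a collider and V is conditioned on, which opens it; P is a fork and P is not conditioned on; H is a chain and H is not conditioned on — no node blocks this path, so it is active.
Path 3: X → G → V → H → K
  G is a chain here and G is conditioned on, so the path is blocked at G.
Path 4: X → G → V ← P → H → K
  G is a chain here and G is conditioned on, so the path is blocked at G.
At least one path is unblocked, so d-separation fails.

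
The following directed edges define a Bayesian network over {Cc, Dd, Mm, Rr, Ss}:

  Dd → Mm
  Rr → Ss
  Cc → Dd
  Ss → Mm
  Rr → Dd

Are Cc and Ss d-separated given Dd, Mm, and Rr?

There are 2 undirected paths between Cc and Ss; checking each against the conditioning set {Dd, Mm, Rr}:
Path 1: Cc → Dd ← Rr → Ss
  Rr is a fork here and Rr is conditioned on, so the path is blocked at Rr.
Path 2: Cc → Dd → Mm ← Ss
  Dd is a chain here and Dd is conditioned on, so the path is blocked at Dd.
Every path is blocked, so Cc and Ss are d-separated given {Dd, Mm, Rr}.

Yes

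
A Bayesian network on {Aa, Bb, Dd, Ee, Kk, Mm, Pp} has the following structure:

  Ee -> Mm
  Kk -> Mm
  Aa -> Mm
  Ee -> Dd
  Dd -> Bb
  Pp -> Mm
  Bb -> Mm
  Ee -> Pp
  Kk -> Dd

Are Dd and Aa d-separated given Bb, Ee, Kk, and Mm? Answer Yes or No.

We examine all 4 paths between Dd and Aa:
  1. Dd ← Ee → Pp → Mm ← Aa — Ee:fork[blocks]; Pp:chain[open]; Mm:collider[open] ⇒ blocked
  2. Dd ← Ee → Mm ← Aa — Ee:fork[blocks]; Mm:collider[open] ⇒ blocked
  3. Dd ← Kk → Mm ← Aa — Kk:fork[blocks]; Mm:collider[open] ⇒ blocked
  4. Dd → Bb → Mm ← Aa — Bb:chain[blocks]; Mm:collider[open] ⇒ blocked
Since every path is blocked, d-separation holds.

Yes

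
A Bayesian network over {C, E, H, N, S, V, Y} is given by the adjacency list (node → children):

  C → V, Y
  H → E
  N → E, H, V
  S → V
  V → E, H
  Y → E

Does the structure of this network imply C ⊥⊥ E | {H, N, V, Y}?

6 paths connect C and E; each must be blocked for d-separation to hold:
  1. C → Y → E — Y:chain[blocks] ⇒ blocked
  2. C → V ← N → E — V:collider[open]; N:fork[blocks] ⇒ blocked
  3. C → V ← N → H → E — V:collider[open]; N:fork[blocks]; H:chain[blocks] ⇒ blocked
  4. C → V → E — V:chain[blocks] ⇒ blocked
  5. C → V → H ← N → E — V:chain[blocks]; H:collider[open]; N:fork[blocks] ⇒ blocked
  6. C → V → H → E — V:chain[blocks]; H:chain[blocks] ⇒ blocked
Since every path is blocked, d-separation holds.

Yes — C and E are d-separated given {H, N, V, Y}.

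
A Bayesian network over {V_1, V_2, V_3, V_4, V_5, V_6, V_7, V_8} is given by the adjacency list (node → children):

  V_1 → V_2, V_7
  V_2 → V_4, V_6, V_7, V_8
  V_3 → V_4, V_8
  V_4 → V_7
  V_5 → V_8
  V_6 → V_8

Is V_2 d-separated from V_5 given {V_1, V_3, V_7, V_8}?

No — V_2 and V_5 are not d-separated given {V_1, V_3, V_7, V_8}.

5 paths connect V_2 and V_5; each must be blocked for d-separation to hold:
Path 1: V_2 → V_6 → V_8 ← V_5
  V_6 is a chain and V_6 is not conditioned on; V_8 is a collider and V_8 is conditioned on, which opens it — no node blocks this path, so it is active.
Path 2: V_2 ← V_1 → V_7 ← V_4 ← V_3 → V_8 ← V_5
  V_1 is a fork here and V_1 is conditioned on, so the path is blocked at V_1.
Path 3: V_2 → V_7 ← V_4 ← V_3 → V_8 ← V_5
  V_3 is a fork here and V_3 is conditioned on, so the path is blocked at V_3.
Path 4: V_2 → V_4 ← V_3 → V_8 ← V_5
  V_3 is a fork here and V_3 is conditioned on, so the path is blocked at V_3.
Path 5: V_2 → V_8 ← V_5
  V_8 is a collider and V_8 is conditioned on, which opens it — no node blocks this path, so it is active.
Since the path V_2 → V_6 → V_8 ← V_5 is active, V_2 and V_5 are not d-separated given {V_1, V_3, V_7, V_8}.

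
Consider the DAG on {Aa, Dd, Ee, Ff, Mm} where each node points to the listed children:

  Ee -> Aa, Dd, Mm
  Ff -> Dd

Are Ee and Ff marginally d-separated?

There is one path between Ee and Ff:
Path 1: Ee → Dd ← Ff
  Dd is a collider here and neither Dd nor any of its descendants is conditioned on, so the collider stays closed — the path is blocked at Dd.
Since every path is blocked, d-separation holds.

Yes — Ee and Ff are d-separated given ∅.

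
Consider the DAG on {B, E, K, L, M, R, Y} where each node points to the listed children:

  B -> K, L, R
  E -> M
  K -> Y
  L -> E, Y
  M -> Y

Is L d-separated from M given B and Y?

We examine all 3 paths between L and M:
Path 1: L ← B → K → Y ← M
  B is a fork here and B is conditioned on, so the path is blocked at B.
Path 2: L → Y ← M
  Y is a collider and Y is conditioned on, which opens it — no node blocks this path, so it is active.
Path 3: L → E → M
  E is a chain and E is not conditioned on — no node blocks this path, so it is active.
At least one path is unblocked, so d-separation fails.

No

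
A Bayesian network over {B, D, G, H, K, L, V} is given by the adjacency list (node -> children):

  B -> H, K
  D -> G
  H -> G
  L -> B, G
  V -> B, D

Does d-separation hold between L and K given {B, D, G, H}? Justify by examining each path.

Enumerating the 3 paths from L to K and testing each for blocking by {B, D, G, H}:
  1. L → G ← H ← B → K — G:collider[open]; H:chain[blocks]; B:fork[blocks] ⇒ blocked
  2. L → G ← D ← V → B → K — G:collider[open]; D:chain[blocks]; V:fork[open]; B:chain[blocks] ⇒ blocked
  3. L → B → K — B:chain[blocks] ⇒ blocked
All paths are blocked; L ⊥ K | {B, D, G, H} holds.

Yes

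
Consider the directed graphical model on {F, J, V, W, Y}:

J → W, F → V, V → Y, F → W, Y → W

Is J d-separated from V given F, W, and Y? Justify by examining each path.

Yes

We examine all 2 paths between J and V:
Path 1: J → W ← Y ← V
  Y is a chain here and Y is conditioned on, so the path is blocked at Y.
Path 2: J → W ← F → V
  F is a fork here and F is conditioned on, so the path is blocked at F.
Every path is blocked, so J and V are d-separated given {F, W, Y}.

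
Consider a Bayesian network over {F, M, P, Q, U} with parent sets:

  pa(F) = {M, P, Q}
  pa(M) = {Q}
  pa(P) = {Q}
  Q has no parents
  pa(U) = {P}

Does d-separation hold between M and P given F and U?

4 paths connect M and P; each must be blocked for d-separation to hold:
  1. M ← Q → P — Q:fork[open] ⇒ active
  2. M ← Q → F ← P — Q:fork[open]; F:collider[open] ⇒ active
  3. M → F ← P — F:collider[open] ⇒ active
  4. M → F ← Q → P — F:collider[open]; Q:fork[open] ⇒ active
At least one path is unblocked, so d-separation fails.

No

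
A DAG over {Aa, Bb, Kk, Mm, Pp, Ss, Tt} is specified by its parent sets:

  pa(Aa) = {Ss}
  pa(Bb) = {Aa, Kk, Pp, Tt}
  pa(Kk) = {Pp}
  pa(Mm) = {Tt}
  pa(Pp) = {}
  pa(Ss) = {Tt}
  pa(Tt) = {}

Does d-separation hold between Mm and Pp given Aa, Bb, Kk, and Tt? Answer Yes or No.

Yes

We examine all 4 paths between Mm and Pp:
Path 1: Mm ← Tt → Ss → Aa → Bb ← Kk ← Pp
  Tt is a fork here and Tt is conditioned on, so the path is blocked at Tt.
Path 2: Mm ← Tt → Ss → Aa → Bb ← Pp
  Tt is a fork here and Tt is conditioned on, so the path is blocked at Tt.
Path 3: Mm ← Tt → Bb ← Kk ← Pp
  Tt is a fork here and Tt is conditioned on, so the path is blocked at Tt.
Path 4: Mm ← Tt → Bb ← Pp
  Tt is a fork here and Tt is conditioned on, so the path is blocked at Tt.
Every path is blocked, so Mm and Pp are d-separated given {Aa, Bb, Kk, Tt}.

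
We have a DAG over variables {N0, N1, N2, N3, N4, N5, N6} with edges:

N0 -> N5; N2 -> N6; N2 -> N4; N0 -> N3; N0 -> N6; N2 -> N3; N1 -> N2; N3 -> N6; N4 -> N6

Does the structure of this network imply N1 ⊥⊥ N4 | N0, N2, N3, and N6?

Yes

There are 4 undirected paths between N1 and N4; checking each against the conditioning set {N0, N2, N3, N6}:
  1. N1 → N2 → N4 — N2:chain[blocks] ⇒ blocked
  2. N1 → N2 → N6 ← N4 — N2:chain[blocks]; N6:collider[open] ⇒ blocked
  3. N1 → N2 → N3 ← N0 → N6 ← N4 — N2:chain[blocks]; N3:collider[open]; N0:fork[blocks]; N6:collider[open] ⇒ blocked
  4. N1 → N2 → N3 → N6 ← N4 — N2:chain[blocks]; N3:chain[blocks]; N6:collider[open] ⇒ blocked
Since every path is blocked, d-separation holds.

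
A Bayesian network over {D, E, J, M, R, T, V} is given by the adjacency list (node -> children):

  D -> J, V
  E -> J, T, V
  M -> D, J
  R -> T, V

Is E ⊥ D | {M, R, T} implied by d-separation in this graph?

There are 4 undirected paths between E and D; checking each against the conditioning set {M, R, T}:
Path 1: E → V ← D
  V is a collider here and neither V nor any of its descendants is conditioned on, so the collider stays closed — the path is blocked at V.
Path 2: E → T ← R → V ← D
  R is a fork here and R is conditioned on, so the path is blocked at R.
Path 3: E → J ← M → D
  J is a collider here and neither J nor any of its descendants is conditioned on, so the collider stays closed — the path is blocked at J.
Path 4: E → J ← D
  J is a collider here and neither J nor any of its descendants is conditioned on, so the collider stays closed — the path is blocked at J.
All paths are blocked; E ⊥ D | {M, R, T} holds.

Yes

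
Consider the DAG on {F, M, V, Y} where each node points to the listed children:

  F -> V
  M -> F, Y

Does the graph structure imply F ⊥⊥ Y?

There is one path between F and Y:
  1. F ← M → Y — M:fork[open] ⇒ active
At least one path is unblocked, so d-separation fails.

No — F and Y are not d-separated given ∅.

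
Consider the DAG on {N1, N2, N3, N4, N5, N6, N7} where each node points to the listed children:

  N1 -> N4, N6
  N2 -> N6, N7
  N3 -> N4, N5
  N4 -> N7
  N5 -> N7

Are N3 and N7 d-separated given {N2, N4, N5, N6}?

3 paths connect N3 and N7; each must be blocked for d-separation to hold:
Path 1: N3 → N4 ← N1 → N6 ← N2 → N7
  N2 is a fork here and N2 is conditioned on, so the path is blocked at N2.
Path 2: N3 → N4 → N7
  N4 is a chain here and N4 is conditioned on, so the path is blocked at N4.
Path 3: N3 → N5 → N7
  N5 is a chain here and N5 is conditioned on, so the path is blocked at N5.
All paths are blocked; N3 ⊥ N7 | {N2, N4, N5, N6} holds.

Yes — N3 and N7 are d-separated given {N2, N4, N5, N6}.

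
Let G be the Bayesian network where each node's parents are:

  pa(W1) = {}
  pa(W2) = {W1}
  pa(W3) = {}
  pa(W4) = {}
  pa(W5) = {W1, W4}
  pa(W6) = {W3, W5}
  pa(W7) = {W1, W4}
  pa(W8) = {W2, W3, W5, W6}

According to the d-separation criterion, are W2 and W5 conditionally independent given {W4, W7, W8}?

No

Enumerating the 5 paths from W2 to W5 and testing each for blocking by {W4, W7, W8}:
Path 1: W2 ← W1 → W7 ← W4 → W5
  W4 is a fork here and W4 is conditioned on, so the path is blocked at W4.
Path 2: W2 ← W1 → W5
  W1 is a fork and W1 is not conditioned on — no node blocks this path, so it is active.
Path 3: W2 → W8 ← W6 ← W5
  W8 is a collider and W8 is conditioned on, which opens it; W6 is a chain and W6 is not conditioned on — no node blocks this path, so it is active.
Path 4: W2 → W8 ← W3 → W6 ← W5
  W8 is a collider and W8 is conditioned on, which opens it; W3 is a fork and W3 is not conditioned on; W6 is a collider and its descendant W8 is conditioned on, which opens it — no node blocks this path, so it is active.
Path 5: W2 → W8 ← W5
  W8 is a collider and W8 is conditioned on, which opens it — no node blocks this path, so it is active.
At least one path is unblocked, so d-separation fails.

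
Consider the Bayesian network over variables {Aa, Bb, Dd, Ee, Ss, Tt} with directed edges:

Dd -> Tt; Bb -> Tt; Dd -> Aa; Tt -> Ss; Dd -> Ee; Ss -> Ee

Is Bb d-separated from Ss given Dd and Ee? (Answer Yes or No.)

No — Bb and Ss are not d-separated given {Dd, Ee}.

We examine all 2 paths between Bb and Ss:
  1. Bb → Tt → Ss — Tt:chain[open] ⇒ active
  2. Bb → Tt ← Dd → Ee ← Ss — Tt:collider[open]; Dd:fork[blocks]; Ee:collider[open] ⇒ blocked
Since the path Bb → Tt → Ss is active, Bb and Ss are not d-separated given {Dd, Ee}.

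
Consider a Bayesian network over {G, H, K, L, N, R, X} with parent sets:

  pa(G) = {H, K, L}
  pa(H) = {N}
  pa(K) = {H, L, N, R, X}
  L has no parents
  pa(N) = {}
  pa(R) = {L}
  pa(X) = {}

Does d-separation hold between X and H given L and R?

5 paths connect X and H; each must be blocked for d-separation to hold:
  1. X → K → G ← H — K:chain[open]; G:collider[blocks] ⇒ blocked
  2. X → K ← R ← L → G ← H — K:collider[blocks]; R:chain[blocks]; L:fork[blocks]; G:collider[blocks] ⇒ blocked
  3. X → K ← N → H — K:collider[blocks]; N:fork[open] ⇒ blocked
  4. X → K ← L → G ← H — K:collider[blocks]; L:fork[blocks]; G:collider[blocks] ⇒ blocked
  5. X → K ← H — K:collider[blocks] ⇒ blocked
All paths are blocked; X ⊥ H | {L, R} holds.

Yes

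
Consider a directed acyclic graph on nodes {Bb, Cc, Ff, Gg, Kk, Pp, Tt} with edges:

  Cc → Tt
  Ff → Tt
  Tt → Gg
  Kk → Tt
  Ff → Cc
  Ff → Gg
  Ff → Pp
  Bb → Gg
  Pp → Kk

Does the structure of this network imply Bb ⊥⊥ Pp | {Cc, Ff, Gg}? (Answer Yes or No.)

We examine all 6 paths between Bb and Pp:
  1. Bb → Gg ← Tt ← Ff → Pp — Gg:collider[open]; Tt:chain[open]; Ff:fork[blocks] ⇒ blocked
  2. Bb → Gg ← Tt ← Kk ← Pp — Gg:collider[open]; Tt:chain[open]; Kk:chain[open] ⇒ active
  3. Bb → Gg ← Tt ← Cc ← Ff → Pp — Gg:collider[open]; Tt:chain[open]; Cc:chain[blocks]; Ff:fork[blocks] ⇒ blocked
  4. Bb → Gg ← Ff → Tt ← Kk ← Pp — Gg:collider[open]; Ff:fork[blocks]; Tt:collider[open]; Kk:chain[open] ⇒ blocked
  5. Bb → Gg ← Ff → Pp — Gg:collider[open]; Ff:fork[blocks] ⇒ blocked
  6. Bb → Gg ← Ff → Cc → Tt ← Kk ← Pp — Gg:collider[open]; Ff:fork[blocks]; Cc:chain[blocks]; Tt:collider[open]; Kk:chain[open] ⇒ blocked
At least one path is unblocked, so d-separation fails.

No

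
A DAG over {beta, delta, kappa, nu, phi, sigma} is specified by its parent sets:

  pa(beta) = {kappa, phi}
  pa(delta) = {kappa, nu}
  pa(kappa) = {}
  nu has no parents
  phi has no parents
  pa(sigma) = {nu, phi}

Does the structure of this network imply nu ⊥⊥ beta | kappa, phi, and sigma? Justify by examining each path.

There are 2 undirected paths between nu and beta; checking each against the conditioning set {kappa, phi, sigma}:
  1. nu → sigma ← phi → beta — sigma:collider[open]; phi:fork[blocks] ⇒ blocked
  2. nu → delta ← kappa → beta — delta:collider[blocks]; kappa:fork[blocks] ⇒ blocked
Since every path is blocked, d-separation holds.

Yes — nu and beta are d-separated given {kappa, phi, sigma}.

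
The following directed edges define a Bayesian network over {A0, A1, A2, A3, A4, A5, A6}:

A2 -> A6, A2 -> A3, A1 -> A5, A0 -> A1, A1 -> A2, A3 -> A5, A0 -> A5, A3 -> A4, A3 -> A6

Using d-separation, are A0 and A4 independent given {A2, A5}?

We examine all 6 paths between A0 and A4:
Path 1: A0 → A5 ← A3 → A4
  A5 is a collider and A5 is conditioned on, which opens it; A3 is a fork and A3 is not conditioned on — no node blocks this path, so it is active.
Path 2: A0 → A5 ← A1 → A2 → A3 → A4
  A2 is a chain here and A2 is conditioned on, so the path is blocked at A2.
Path 3: A0 → A5 ← A1 → A2 → A6 ← A3 → A4
  A2 is a chain here and A2 is conditioned on, so the path is blocked at A2.
Path 4: A0 → A1 → A5 ← A3 → A4
  A1 is a chain and A1 is not conditioned on; A5 is a collider and A5 is conditioned on, which opens it; A3 is a fork and A3 is not conditioned on — no node blocks this path, so it is active.
Path 5: A0 → A1 → A2 → A3 → A4
  A2 is a chain here and A2 is conditioned on, so the path is blocked at A2.
Path 6: A0 → A1 → A2 → A6 ← A3 → A4
  A2 is a chain here and A2 is conditioned on, so the path is blocked at A2.
Since the path A0 → A5 ← A3 → A4 is active, A0 and A4 are not d-separated given {A2, A5}.

No — A0 and A4 are not d-separated given {A2, A5}.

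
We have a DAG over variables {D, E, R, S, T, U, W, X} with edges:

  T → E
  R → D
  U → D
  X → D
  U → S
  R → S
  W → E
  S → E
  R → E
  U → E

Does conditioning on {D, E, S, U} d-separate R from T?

No — R and T are not d-separated given {D, E, S, U}.

5 paths connect R and T; each must be blocked for d-separation to hold:
  1. R → E ← T — E:collider[open] ⇒ active
  2. R → S → E ← T — S:chain[blocks]; E:collider[open] ⇒ blocked
  3. R → S ← U → E ← T — S:collider[open]; U:fork[blocks]; E:collider[open] ⇒ blocked
  4. R → D ← U → E ← T — D:collider[open]; U:fork[blocks]; E:collider[open] ⇒ blocked
  5. R → D ← U → S → E ← T — D:collider[open]; U:fork[blocks]; S:chain[blocks]; E:collider[open] ⇒ blocked
Since the path R → E ← T is active, R and T are not d-separated given {D, E, S, U}.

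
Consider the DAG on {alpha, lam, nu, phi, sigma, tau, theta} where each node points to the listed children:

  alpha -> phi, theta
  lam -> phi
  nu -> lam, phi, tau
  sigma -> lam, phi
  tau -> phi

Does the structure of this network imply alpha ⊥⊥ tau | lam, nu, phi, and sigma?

No

4 paths connect alpha and tau; each must be blocked for d-separation to hold:
Path 1: alpha → phi ← lam ← nu → tau
  lam is a chain here and lam is conditioned on, so the path is blocked at lam.
Path 2: alpha → phi ← nu → tau
  nu is a fork here and nu is conditioned on, so the path is blocked at nu.
Path 3: alpha → phi ← sigma → lam ← nu → tau
  sigma is a fork here and sigma is conditioned on, so the path is blocked at sigma.
Path 4: alpha → phi ← tau
  phi is a collider and phi is conditioned on, which opens it — no node blocks this path, so it is active.
At least one path is unblocked, so d-separation fails.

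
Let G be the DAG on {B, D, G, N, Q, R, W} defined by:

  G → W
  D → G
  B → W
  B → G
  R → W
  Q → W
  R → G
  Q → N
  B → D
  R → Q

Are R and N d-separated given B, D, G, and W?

Enumerating the 5 paths from R to N and testing each for blocking by {B, D, G, W}:
Path 1: R → G ← B → W ← Q → N
  B is a fork here and B is conditioned on, so the path is blocked at B.
Path 2: R → G → W ← Q → N
  G is a chain here and G is conditioned on, so the path is blocked at G.
Path 3: R → G ← D ← B → W ← Q → N
  D is a chain here and D is conditioned on, so the path is blocked at D.
Path 4: R → W ← Q → N
  W is a collider and W is conditioned on, which opens it; Q is a fork and Q is not conditioned on — no node blocks this path, so it is active.
Path 5: R → Q → N
  Q is a chain and Q is not conditioned on — no node blocks this path, so it is active.
Since the path R → W ← Q → N is active, R and N are not d-separated given {B, D, G, W}.

No — R and N are not d-separated given {B, D, G, W}.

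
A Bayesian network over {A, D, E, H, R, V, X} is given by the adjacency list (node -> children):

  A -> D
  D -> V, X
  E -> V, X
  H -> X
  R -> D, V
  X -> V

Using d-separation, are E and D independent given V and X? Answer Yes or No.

No

We examine all 6 paths between E and D:
Path 1: E → X ← D
  X is a collider and X is conditioned on, which opens it — no node blocks this path, so it is active.
Path 2: E → X → V ← R → D
  X is a chain here and X is conditioned on, so the path is blocked at X.
Path 3: E → X → V ← D
  X is a chain here and X is conditioned on, so the path is blocked at X.
Path 4: E → V ← X ← D
  X is a chain here and X is conditioned on, so the path is blocked at X.
Path 5: E → V ← R → D
  V is a collider and V is conditioned on, which opens it; R is a fork and R is not conditioned on — no node blocks this path, so it is active.
Path 6: E → V ← D
  V is a collider and V is conditioned on, which opens it — no node blocks this path, so it is active.
Because an active path exists, E and D are not d-separated.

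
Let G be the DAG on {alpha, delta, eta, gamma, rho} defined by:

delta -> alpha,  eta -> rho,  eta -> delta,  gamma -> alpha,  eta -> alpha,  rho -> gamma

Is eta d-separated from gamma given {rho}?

Enumerating the 3 paths from eta to gamma and testing each for blocking by {rho}:
Path 1: eta → delta → alpha ← gamma
  alpha is a collider here and neither alpha nor any of its descendants is conditioned on, so the collider stays closed — the path is blocked at alpha.
Path 2: eta → rho → gamma
  rho is a chain here and rho is conditioned on, so the path is blocked at rho.
Path 3: eta → alpha ← gamma
  alpha is a collider here and neither alpha nor any of its descendants is conditioned on, so the collider stays closed — the path is blocked at alpha.
Since every path is blocked, d-separation holds.

Yes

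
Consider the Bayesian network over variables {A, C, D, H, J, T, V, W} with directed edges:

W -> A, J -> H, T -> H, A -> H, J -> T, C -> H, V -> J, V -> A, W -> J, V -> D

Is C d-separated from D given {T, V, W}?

Enumerating the 6 paths from C to D and testing each for blocking by {T, V, W}:
  1. C → H ← T ← J ← W → A ← V → D — H:collider[blocks]; T:chain[blocks]; J:chain[open]; W:fork[blocks]; A:collider[blocks]; V:fork[blocks] ⇒ blocked
  2. C → H ← T ← J ← V → D — H:collider[blocks]; T:chain[blocks]; J:chain[open]; V:fork[blocks] ⇒ blocked
  3. C → H ← J ← W → A ← V → D — H:collider[blocks]; J:chain[open]; W:fork[blocks]; A:collider[blocks]; V:fork[blocks] ⇒ blocked
  4. C → H ← J ← V → D — H:collider[blocks]; J:chain[open]; V:fork[blocks] ⇒ blocked
  5. C → H ← A ← W → J ← V → D — H:collider[blocks]; A:chain[open]; W:fork[blocks]; J:collider[open]; V:fork[blocks] ⇒ blocked
  6. C → H ← A ← V → D — H:collider[blocks]; A:chain[open]; V:fork[blocks] ⇒ blocked
Every path is blocked, so C and D are d-separated given {T, V, W}.

Yes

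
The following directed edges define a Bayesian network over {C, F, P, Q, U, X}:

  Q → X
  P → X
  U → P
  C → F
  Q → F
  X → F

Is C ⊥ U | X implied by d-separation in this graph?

Yes — C and U are d-separated given {X}.

There are 2 undirected paths between C and U; checking each against the conditioning set {X}:
Path 1: C → F ← X ← P ← U
  F is a collider here and neither F nor any of its descendants is conditioned on, so the collider stays closed — the path is blocked at F.
Path 2: C → F ← Q → X ← P ← U
  F is a collider here and neither F nor any of its descendants is conditioned on, so the collider stays closed — the path is blocked at F.
All paths are blocked; C ⊥ U | {X} holds.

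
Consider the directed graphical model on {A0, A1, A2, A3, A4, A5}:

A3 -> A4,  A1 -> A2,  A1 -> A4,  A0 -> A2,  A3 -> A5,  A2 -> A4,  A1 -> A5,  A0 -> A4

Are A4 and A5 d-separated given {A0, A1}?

No

Enumerating the 4 paths from A4 to A5 and testing each for blocking by {A0, A1}:
Path 1: A4 ← A3 → A5
  A3 is a fork and A3 is not conditioned on — no node blocks this path, so it is active.
Path 2: A4 ← A0 → A2 ← A1 → A5
  A0 is a fork here and A0 is conditioned on, so the path is blocked at A0.
Path 3: A4 ← A2 ← A1 → A5
  A1 is a fork here and A1 is conditioned on, so the path is blocked at A1.
Path 4: A4 ← A1 → A5
  A1 is a fork here and A1 is conditioned on, so the path is blocked at A1.
Because an active path exists, A4 and A5 are not d-separated.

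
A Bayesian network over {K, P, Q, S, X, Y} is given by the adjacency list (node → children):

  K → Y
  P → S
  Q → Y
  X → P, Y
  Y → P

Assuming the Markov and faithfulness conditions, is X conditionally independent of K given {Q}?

Yes — X and K are d-separated given {Q}.

There are 2 undirected paths between X and K; checking each against the conditioning set {Q}:
Path 1: X → P ← Y ← K
  P is a collider here and neither P nor any of its descendants is conditioned on, so the collider stays closed — the path is blocked at P.
Path 2: X → Y ← K
  Y is a collider here and neither Y nor any of its descendants is conditioned on, so the collider stays closed — the path is blocked at Y.
All paths are blocked; X ⊥ K | {Q} holds.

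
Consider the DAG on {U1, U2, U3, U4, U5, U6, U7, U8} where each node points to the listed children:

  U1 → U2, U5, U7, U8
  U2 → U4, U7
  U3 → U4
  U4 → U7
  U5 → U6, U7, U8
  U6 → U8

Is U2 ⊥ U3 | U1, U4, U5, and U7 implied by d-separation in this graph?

6 paths connect U2 and U3; each must be blocked for d-separation to hold:
Path 1: U2 ← U1 → U7 ← U4 ← U3
  U1 is a fork here and U1 is conditioned on, so the path is blocked at U1.
Path 2: U2 ← U1 → U8 ← U6 ← U5 → U7 ← U4 ← U3
  U1 is a fork here and U1 is conditioned on, so the path is blocked at U1.
Path 3: U2 ← U1 → U8 ← U5 → U7 ← U4 ← U3
  U1 is a fork here and U1 is conditioned on, so the path is blocked at U1.
Path 4: U2 ← U1 → U5 → U7 ← U4 ← U3
  U1 is a fork here and U1 is conditioned on, so the path is blocked at U1.
Path 5: U2 → U4 ← U3
  U4 is a collider and U4 is conditioned on, which opens it — no node blocks this path, so it is active.
Path 6: U2 → U7 ← U4 ← U3
  U4 is a chain here and U4 is conditioned on, so the path is blocked at U4.
Since the path U2 → U4 ← U3 is active, U2 and U3 are not d-separated given {U1, U4, U5, U7}.

No — U2 and U3 are not d-separated given {U1, U4, U5, U7}.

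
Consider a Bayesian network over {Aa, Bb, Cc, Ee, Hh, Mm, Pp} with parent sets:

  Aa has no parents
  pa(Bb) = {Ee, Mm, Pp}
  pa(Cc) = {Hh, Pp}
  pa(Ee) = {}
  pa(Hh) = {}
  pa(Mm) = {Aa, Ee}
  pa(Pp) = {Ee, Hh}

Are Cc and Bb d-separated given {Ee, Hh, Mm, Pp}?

Yes — Cc and Bb are d-separated given {Ee, Hh, Mm, Pp}.

Enumerating the 6 paths from Cc to Bb and testing each for blocking by {Ee, Hh, Mm, Pp}:
  1. Cc ← Pp → Bb — Pp:fork[blocks] ⇒ blocked
  2. Cc ← Pp ← Ee → Mm → Bb — Pp:chain[blocks]; Ee:fork[blocks]; Mm:chain[blocks] ⇒ blocked
  3. Cc ← Pp ← Ee → Bb — Pp:chain[blocks]; Ee:fork[blocks] ⇒ blocked
  4. Cc ← Hh → Pp → Bb — Hh:fork[blocks]; Pp:chain[blocks] ⇒ blocked
  5. Cc ← Hh → Pp ← Ee → Mm → Bb — Hh:fork[blocks]; Pp:collider[open]; Ee:fork[blocks]; Mm:chain[blocks] ⇒ blocked
  6. Cc ← Hh → Pp ← Ee → Bb — Hh:fork[blocks]; Pp:collider[open]; Ee:fork[blocks] ⇒ blocked
Every path is blocked, so Cc and Bb are d-separated given {Ee, Hh, Mm, Pp}.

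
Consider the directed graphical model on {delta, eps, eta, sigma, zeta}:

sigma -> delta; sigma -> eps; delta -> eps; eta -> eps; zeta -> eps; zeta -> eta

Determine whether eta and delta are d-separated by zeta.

Yes

We examine all 4 paths between eta and delta:
Path 1: eta → eps ← delta
  eps is a collider here and neither eps nor any of its descendants is conditioned on, so the collider stays closed — the path is blocked at eps.
Path 2: eta → eps ← sigma → delta
  eps is a collider here and neither eps nor any of its descendants is conditioned on, so the collider stays closed — the path is blocked at eps.
Path 3: eta ← zeta → eps ← delta
  zeta is a fork here and zeta is conditioned on, so the path is blocked at zeta.
Path 4: eta ← zeta → eps ← sigma → delta
  zeta is a fork here and zeta is conditioned on, so the path is blocked at zeta.
All paths are blocked; eta ⊥ delta | {zeta} holds.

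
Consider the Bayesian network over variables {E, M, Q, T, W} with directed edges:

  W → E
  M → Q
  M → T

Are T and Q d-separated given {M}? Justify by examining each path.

The only undirected path from T to Q is:
Path 1: T ← M → Q
  M is a fork here and M is conditioned on, so the path is blocked at M.
Every path is blocked, so T and Q are d-separated given {M}.

Yes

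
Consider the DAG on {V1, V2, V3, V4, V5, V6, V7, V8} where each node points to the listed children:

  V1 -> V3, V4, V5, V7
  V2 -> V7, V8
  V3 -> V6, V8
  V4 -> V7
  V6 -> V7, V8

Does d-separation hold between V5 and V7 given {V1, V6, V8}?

Yes — V5 and V7 are d-separated given {V1, V6, V8}.

Enumerating the 6 paths from V5 to V7 and testing each for blocking by {V1, V6, V8}:
  1. V5 ← V1 → V7 — V1:fork[blocks] ⇒ blocked
  2. V5 ← V1 → V3 → V8 ← V2 → V7 — V1:fork[blocks]; V3:chain[open]; V8:collider[open]; V2:fork[open] ⇒ blocked
  3. V5 ← V1 → V3 → V8 ← V6 → V7 — V1:fork[blocks]; V3:chain[open]; V8:collider[open]; V6:fork[blocks] ⇒ blocked
  4. V5 ← V1 → V3 → V6 → V7 — V1:fork[blocks]; V3:chain[open]; V6:chain[blocks] ⇒ blocked
  5. V5 ← V1 → V3 → V6 → V8 ← V2 → V7 — V1:fork[blocks]; V3:chain[open]; V6:chain[blocks]; V8:collider[open]; V2:fork[open] ⇒ blocked
  6. V5 ← V1 → V4 → V7 — V1:fork[blocks]; V4:chain[open] ⇒ blocked
All paths are blocked; V5 ⊥ V7 | {V1, V6, V8} holds.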